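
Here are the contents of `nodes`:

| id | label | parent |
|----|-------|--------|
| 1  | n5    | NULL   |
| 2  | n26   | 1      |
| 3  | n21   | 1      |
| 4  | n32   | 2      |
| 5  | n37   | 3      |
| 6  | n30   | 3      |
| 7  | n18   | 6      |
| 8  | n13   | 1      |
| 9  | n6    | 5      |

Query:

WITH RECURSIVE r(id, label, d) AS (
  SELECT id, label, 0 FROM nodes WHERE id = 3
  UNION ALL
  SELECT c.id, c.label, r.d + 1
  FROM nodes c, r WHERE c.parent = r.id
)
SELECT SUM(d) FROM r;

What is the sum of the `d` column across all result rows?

Base: id=3 (n21) at d 0.
Iteration 1: rows with parent in {3} -> n37 (id 5, d 1), n30 (id 6, d 1).
Iteration 2: rows with parent in {5,6} -> n18 (id 7, d 2), n6 (id 9, d 2).
Iteration 3: no rows with parent in {7,9}; recursion stops.
SUM(d) = 0 + 1 + 1 + 2 + 2 = 6.

6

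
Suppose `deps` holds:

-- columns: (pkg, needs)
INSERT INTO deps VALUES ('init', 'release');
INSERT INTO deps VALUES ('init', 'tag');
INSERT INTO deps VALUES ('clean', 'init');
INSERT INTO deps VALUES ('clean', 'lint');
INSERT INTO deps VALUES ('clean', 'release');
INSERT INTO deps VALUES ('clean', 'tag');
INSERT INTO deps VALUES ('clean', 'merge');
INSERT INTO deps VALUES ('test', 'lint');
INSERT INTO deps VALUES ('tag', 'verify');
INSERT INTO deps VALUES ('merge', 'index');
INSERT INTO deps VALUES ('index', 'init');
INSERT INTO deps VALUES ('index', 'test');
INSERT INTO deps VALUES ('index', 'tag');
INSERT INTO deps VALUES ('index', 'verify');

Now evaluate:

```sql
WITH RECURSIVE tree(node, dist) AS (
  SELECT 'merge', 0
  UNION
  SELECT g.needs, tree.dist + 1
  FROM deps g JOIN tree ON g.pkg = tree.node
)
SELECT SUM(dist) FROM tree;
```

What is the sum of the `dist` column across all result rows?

Base: (merge, dist=0).
Iteration 1: edges from {merge} -> (index, dist=1).
Iteration 2: edges from {index} -> (init, dist=2), (tag, dist=2), (test, dist=2), (verify, dist=2).
Iteration 3: edges from {init,tag,test,verify} -> (lint, dist=3), (release, dist=3), (tag, dist=3), (verify, dist=3).
Iteration 4: edges from {lint,release,tag,verify} -> (verify, dist=4).
Iteration 5: no outgoing edges from {verify}; recursion stops.
SUM(dist) = 0 + 1 + 2 + 2 + 2 + 2 + 3 + 3 + 3 + 3 + 4 = 25.

25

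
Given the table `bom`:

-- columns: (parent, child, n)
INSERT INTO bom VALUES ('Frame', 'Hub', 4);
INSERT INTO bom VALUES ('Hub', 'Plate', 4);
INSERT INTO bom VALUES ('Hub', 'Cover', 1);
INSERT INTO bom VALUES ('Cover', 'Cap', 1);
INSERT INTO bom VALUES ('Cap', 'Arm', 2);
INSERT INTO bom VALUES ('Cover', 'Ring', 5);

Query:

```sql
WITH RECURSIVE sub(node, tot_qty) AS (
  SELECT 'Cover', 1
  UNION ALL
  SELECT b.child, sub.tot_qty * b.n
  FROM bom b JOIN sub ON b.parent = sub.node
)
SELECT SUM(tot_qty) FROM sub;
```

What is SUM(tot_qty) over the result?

Base: (Cover, tot_qty=1).
Iteration 1: components of {Cover} -> Cap = 1*1 = 1, Ring = 1*5 = 5.
Iteration 2: components of {Cap,Ring} -> Arm = 1*2 = 2.
Iteration 3: no further components; recursion stops.
SUM(tot_qty) = 1 + 1 + 5 + 2 = 9.

9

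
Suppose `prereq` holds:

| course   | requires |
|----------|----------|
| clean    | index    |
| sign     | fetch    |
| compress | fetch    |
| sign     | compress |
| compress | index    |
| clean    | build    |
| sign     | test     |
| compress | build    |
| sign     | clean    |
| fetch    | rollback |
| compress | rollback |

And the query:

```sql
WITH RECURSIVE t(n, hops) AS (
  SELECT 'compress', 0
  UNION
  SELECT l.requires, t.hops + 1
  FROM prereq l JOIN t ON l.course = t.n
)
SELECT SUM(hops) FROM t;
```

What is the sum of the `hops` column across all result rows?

Base: (compress, hops=0).
Iteration 1: edges from {compress} -> (build, hops=1), (fetch, hops=1), (index, hops=1), (rollback, hops=1).
Iteration 2: edges from {build,fetch,index,rollback} -> (rollback, hops=2).
Iteration 3: no outgoing edges from {rollback}; recursion stops.
SUM(hops) = 0 + 1 + 1 + 1 + 1 + 2 = 6.

6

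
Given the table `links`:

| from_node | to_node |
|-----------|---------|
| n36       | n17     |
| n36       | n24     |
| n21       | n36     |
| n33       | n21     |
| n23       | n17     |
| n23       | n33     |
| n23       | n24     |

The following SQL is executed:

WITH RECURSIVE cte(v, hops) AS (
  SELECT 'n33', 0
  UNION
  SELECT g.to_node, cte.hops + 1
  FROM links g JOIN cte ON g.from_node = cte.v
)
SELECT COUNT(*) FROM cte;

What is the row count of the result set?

5

Base: (n33, hops=0).
Iteration 1: edges from {n33} -> (n21, hops=1).
Iteration 2: edges from {n21} -> (n36, hops=2).
Iteration 3: edges from {n36} -> (n17, hops=3), (n24, hops=3).
Iteration 4: no outgoing edges from {n17,n24}; recursion stops.
Total rows emitted: 5.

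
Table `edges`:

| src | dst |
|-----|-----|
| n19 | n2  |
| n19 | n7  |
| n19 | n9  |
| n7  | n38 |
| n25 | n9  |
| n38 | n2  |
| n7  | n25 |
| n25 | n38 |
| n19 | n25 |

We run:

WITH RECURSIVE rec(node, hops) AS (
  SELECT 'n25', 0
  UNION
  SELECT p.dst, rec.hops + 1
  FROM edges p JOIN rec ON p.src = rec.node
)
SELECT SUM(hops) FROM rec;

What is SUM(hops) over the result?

4

Base: (n25, hops=0).
Iteration 1: edges from {n25} -> (n38, hops=1), (n9, hops=1).
Iteration 2: edges from {n38,n9} -> (n2, hops=2).
Iteration 3: no outgoing edges from {n2}; recursion stops.
SUM(hops) = 0 + 1 + 1 + 2 = 4.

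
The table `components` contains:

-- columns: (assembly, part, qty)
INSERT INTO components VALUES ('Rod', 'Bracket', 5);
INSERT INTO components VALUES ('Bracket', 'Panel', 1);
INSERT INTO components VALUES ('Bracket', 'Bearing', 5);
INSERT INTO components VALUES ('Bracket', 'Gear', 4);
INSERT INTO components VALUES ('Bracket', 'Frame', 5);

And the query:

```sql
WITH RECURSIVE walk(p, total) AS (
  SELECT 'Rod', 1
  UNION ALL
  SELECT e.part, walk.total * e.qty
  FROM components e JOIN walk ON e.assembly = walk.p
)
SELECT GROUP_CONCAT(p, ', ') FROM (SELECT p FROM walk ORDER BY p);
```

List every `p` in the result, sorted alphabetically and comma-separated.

Bearing, Bracket, Frame, Gear, Panel, Rod

Base: (Rod, total=1).
Iteration 1: components of {Rod} -> Bracket = 1*5 = 5.
Iteration 2: components of {Bracket} -> Bearing = 5*5 = 25, Frame = 5*5 = 25, Gear = 5*4 = 20, Panel = 5*1 = 5.
Iteration 3: no further components; recursion stops.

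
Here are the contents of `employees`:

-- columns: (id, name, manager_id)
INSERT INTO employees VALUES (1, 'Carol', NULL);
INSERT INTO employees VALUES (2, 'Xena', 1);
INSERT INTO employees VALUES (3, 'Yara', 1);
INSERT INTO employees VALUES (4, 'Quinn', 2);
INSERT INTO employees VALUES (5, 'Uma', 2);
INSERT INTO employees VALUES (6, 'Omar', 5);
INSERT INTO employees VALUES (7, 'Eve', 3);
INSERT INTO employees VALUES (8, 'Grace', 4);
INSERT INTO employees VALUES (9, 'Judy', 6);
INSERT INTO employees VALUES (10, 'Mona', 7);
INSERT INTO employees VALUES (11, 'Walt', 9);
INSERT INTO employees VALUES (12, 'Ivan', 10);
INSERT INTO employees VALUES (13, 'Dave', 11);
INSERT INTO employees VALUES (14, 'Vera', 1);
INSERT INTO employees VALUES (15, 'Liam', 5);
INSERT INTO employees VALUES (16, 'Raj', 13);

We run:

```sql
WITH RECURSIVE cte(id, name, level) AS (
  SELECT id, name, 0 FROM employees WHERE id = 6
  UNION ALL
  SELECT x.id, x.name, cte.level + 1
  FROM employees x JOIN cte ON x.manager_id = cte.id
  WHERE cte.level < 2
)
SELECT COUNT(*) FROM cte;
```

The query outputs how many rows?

3

Base: id=6 (Omar) at level 0.
Iteration 1: rows with manager_id in {6} -> Judy (id 9, level 1).
Iteration 2: rows with manager_id in {9} -> Walt (id 11, level 2).
Iteration 3: level < 2 fails for all current rows; recursion stops.
Total rows emitted: 3.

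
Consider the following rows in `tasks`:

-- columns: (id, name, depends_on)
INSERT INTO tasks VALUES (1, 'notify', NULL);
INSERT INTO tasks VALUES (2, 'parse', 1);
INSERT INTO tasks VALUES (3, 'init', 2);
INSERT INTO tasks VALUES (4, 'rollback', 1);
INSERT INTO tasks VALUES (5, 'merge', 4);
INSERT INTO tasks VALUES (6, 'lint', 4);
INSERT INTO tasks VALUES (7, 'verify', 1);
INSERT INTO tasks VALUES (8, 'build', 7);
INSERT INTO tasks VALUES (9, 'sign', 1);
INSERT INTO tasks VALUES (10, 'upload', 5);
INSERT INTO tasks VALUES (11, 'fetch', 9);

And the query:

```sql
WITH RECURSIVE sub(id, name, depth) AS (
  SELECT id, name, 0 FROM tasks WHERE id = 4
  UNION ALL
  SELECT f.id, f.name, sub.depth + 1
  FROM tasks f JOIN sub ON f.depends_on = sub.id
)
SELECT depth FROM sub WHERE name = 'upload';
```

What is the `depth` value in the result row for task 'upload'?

Base: id=4 (rollback) at depth 0.
Iteration 1: rows with depends_on in {4} -> merge (id 5, depth 1), lint (id 6, depth 1).
Iteration 2: rows with depends_on in {5,6} -> upload (id 10, depth 2).
Iteration 3: no rows with depends_on in {10}; recursion stops.

2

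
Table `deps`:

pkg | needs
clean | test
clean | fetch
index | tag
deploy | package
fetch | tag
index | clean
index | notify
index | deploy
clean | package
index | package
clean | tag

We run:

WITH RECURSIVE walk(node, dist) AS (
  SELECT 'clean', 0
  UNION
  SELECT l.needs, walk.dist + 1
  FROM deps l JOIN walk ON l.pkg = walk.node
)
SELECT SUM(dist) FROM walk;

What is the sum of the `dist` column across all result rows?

Base: (clean, dist=0).
Iteration 1: edges from {clean} -> (fetch, dist=1), (package, dist=1), (tag, dist=1), (test, dist=1).
Iteration 2: edges from {fetch,package,tag,test} -> (tag, dist=2).
Iteration 3: no outgoing edges from {tag}; recursion stops.
SUM(dist) = 0 + 1 + 1 + 1 + 1 + 2 = 6.

6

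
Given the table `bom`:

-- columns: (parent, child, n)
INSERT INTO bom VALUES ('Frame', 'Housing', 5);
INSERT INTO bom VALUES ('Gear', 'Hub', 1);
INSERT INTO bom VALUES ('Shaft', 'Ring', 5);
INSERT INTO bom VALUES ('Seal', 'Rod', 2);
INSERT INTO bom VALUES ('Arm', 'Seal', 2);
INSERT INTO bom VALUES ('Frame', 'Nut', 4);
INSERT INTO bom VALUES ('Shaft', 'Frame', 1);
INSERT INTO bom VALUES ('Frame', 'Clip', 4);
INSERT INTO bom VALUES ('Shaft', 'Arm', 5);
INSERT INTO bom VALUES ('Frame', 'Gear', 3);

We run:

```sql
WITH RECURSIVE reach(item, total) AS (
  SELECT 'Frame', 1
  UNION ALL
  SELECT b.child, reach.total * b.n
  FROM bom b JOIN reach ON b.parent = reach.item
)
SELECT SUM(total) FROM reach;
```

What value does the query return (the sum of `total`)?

Base: (Frame, total=1).
Iteration 1: components of {Frame} -> Clip = 1*4 = 4, Gear = 1*3 = 3, Housing = 1*5 = 5, Nut = 1*4 = 4.
Iteration 2: components of {Clip,Gear,Housing,Nut} -> Hub = 3*1 = 3.
Iteration 3: no further components; recursion stops.
SUM(total) = 1 + 4 + 3 + 4 + 5 + 3 = 20.

20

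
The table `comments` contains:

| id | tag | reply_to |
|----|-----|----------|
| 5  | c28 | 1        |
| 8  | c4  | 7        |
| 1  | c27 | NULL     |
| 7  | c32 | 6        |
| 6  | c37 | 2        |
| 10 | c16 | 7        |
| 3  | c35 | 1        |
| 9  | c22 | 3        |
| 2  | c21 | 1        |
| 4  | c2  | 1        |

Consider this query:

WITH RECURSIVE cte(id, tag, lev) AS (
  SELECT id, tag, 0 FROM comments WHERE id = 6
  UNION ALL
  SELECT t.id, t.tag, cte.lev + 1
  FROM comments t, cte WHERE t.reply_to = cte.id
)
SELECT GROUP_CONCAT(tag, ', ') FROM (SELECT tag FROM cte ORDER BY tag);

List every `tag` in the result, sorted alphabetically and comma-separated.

c16, c32, c37, c4

Base: id=6 (c37) at lev 0.
Iteration 1: rows with reply_to in {6} -> c32 (id 7, lev 1).
Iteration 2: rows with reply_to in {7} -> c4 (id 8, lev 2), c16 (id 10, lev 2).
Iteration 3: no rows with reply_to in {8,10}; recursion stops.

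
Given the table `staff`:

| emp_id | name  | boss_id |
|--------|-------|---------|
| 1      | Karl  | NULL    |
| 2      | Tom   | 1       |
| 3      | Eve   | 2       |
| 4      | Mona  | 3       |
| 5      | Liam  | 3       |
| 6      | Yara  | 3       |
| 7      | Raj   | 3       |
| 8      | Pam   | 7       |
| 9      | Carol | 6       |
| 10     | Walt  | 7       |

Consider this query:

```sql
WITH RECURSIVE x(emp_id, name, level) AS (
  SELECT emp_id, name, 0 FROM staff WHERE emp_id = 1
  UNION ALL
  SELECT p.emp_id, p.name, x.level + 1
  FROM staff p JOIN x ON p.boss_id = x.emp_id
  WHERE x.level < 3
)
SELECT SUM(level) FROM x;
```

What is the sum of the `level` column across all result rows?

15

Base: emp_id=1 (Karl) at level 0.
Iteration 1: rows with boss_id in {1} -> Tom (id 2, level 1).
Iteration 2: rows with boss_id in {2} -> Eve (id 3, level 2).
Iteration 3: rows with boss_id in {3} -> Mona (id 4, level 3), Liam (id 5, level 3), Yara (id 6, level 3), Raj (id 7, level 3).
Iteration 4: level < 3 fails for all current rows; recursion stops.
SUM(level) = 0 + 1 + 2 + 3 + 3 + 3 + 3 = 15.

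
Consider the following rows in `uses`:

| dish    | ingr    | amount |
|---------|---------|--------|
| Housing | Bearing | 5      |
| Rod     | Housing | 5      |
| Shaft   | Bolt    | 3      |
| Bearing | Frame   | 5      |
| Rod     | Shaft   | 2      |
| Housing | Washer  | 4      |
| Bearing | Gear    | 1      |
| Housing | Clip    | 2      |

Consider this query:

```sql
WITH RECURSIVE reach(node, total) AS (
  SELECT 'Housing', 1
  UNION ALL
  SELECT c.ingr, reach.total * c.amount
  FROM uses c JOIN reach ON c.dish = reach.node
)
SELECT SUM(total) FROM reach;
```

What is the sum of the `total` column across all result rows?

Base: (Housing, total=1).
Iteration 1: components of {Housing} -> Bearing = 1*5 = 5, Clip = 1*2 = 2, Washer = 1*4 = 4.
Iteration 2: components of {Bearing,Clip,Washer} -> Frame = 5*5 = 25, Gear = 5*1 = 5.
Iteration 3: no further components; recursion stops.
SUM(total) = 1 + 4 + 5 + 2 + 25 + 5 = 42.

42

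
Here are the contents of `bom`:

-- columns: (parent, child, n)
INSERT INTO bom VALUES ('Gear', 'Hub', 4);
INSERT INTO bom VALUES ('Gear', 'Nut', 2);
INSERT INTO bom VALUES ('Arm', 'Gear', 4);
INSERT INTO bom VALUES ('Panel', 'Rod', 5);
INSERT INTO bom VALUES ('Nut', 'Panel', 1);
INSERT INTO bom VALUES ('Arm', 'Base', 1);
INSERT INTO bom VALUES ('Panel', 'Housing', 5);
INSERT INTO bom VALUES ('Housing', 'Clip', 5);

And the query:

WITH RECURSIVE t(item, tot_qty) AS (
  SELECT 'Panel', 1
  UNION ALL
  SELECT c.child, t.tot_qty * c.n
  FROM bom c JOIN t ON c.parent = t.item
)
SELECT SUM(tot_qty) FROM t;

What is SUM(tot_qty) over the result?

Base: (Panel, tot_qty=1).
Iteration 1: components of {Panel} -> Housing = 1*5 = 5, Rod = 1*5 = 5.
Iteration 2: components of {Housing,Rod} -> Clip = 5*5 = 25.
Iteration 3: no further components; recursion stops.
SUM(tot_qty) = 1 + 5 + 5 + 25 = 36.

36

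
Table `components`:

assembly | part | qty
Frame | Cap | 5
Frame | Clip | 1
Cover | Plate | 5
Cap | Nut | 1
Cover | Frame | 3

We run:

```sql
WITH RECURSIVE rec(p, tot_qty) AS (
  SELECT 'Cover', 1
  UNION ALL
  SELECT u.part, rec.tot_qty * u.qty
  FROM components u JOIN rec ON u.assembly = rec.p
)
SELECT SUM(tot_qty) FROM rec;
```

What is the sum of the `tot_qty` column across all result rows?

42

Base: (Cover, tot_qty=1).
Iteration 1: components of {Cover} -> Frame = 1*3 = 3, Plate = 1*5 = 5.
Iteration 2: components of {Frame,Plate} -> Cap = 3*5 = 15, Clip = 3*1 = 3.
Iteration 3: components of {Cap,Clip} -> Nut = 15*1 = 15.
Iteration 4: no further components; recursion stops.
SUM(tot_qty) = 1 + 3 + 5 + 15 + 3 + 15 = 42.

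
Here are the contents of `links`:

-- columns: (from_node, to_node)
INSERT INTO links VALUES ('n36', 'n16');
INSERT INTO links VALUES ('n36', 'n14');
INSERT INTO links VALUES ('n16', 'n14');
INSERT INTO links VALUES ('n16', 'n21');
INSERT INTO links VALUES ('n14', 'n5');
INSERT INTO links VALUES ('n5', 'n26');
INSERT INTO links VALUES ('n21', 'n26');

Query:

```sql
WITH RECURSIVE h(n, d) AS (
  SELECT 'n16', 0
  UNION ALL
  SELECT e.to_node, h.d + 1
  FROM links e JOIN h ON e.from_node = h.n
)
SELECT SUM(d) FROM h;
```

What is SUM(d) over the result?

Base: (n16, d=0).
Iteration 1: edges from {n16} -> (n14, d=1), (n21, d=1).
Iteration 2: edges from {n14,n21} -> (n26, d=2), (n5, d=2).
Iteration 3: edges from {n26,n5} -> (n26, d=3).
Iteration 4: no outgoing edges from {n26}; recursion stops.
SUM(d) = 0 + 1 + 1 + 2 + 2 + 3 = 9.

9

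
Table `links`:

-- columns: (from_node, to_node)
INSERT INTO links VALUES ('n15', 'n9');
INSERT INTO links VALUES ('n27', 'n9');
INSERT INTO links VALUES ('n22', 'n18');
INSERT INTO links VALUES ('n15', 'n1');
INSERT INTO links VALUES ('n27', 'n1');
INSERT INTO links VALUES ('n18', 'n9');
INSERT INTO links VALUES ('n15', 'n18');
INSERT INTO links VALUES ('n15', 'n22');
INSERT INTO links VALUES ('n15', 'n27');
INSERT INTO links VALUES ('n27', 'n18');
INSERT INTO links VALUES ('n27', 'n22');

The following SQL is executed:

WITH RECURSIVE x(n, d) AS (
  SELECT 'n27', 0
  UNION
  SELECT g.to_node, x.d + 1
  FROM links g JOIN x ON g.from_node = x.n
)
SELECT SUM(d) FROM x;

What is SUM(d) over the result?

11

Base: (n27, d=0).
Iteration 1: edges from {n27} -> (n1, d=1), (n18, d=1), (n22, d=1), (n9, d=1).
Iteration 2: edges from {n1,n18,n22,n9} -> (n18, d=2), (n9, d=2).
Iteration 3: edges from {n18,n9} -> (n9, d=3).
Iteration 4: no outgoing edges from {n9}; recursion stops.
SUM(d) = 0 + 1 + 1 + 1 + 1 + 2 + 2 + 3 = 11.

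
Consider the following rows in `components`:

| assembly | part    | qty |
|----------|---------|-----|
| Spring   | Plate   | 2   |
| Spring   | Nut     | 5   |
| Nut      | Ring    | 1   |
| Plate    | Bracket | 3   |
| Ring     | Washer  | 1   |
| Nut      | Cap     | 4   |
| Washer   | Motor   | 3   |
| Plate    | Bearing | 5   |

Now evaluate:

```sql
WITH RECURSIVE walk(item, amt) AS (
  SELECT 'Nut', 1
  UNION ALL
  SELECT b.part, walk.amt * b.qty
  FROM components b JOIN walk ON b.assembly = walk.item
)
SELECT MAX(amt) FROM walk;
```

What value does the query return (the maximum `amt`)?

Base: (Nut, amt=1).
Iteration 1: components of {Nut} -> Cap = 1*4 = 4, Ring = 1*1 = 1.
Iteration 2: components of {Cap,Ring} -> Washer = 1*1 = 1.
Iteration 3: components of {Washer} -> Motor = 1*3 = 3.
Iteration 4: no further components; recursion stops.
amt values: 1, 1, 4, 1, 3; the maximum is 4.

4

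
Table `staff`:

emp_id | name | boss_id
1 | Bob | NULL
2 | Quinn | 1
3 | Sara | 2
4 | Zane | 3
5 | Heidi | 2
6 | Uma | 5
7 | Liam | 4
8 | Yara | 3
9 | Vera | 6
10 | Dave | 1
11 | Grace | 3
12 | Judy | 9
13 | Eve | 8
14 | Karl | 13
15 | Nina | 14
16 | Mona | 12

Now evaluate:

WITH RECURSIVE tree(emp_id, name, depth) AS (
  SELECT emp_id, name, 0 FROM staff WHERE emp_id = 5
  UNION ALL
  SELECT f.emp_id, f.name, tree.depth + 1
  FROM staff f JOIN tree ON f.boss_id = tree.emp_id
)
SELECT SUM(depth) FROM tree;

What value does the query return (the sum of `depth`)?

10

Base: emp_id=5 (Heidi) at depth 0.
Iteration 1: rows with boss_id in {5} -> Uma (id 6, depth 1).
Iteration 2: rows with boss_id in {6} -> Vera (id 9, depth 2).
Iteration 3: rows with boss_id in {9} -> Judy (id 12, depth 3).
Iteration 4: rows with boss_id in {12} -> Mona (id 16, depth 4).
Iteration 5: no rows with boss_id in {16}; recursion stops.
SUM(depth) = 0 + 1 + 2 + 3 + 4 = 10.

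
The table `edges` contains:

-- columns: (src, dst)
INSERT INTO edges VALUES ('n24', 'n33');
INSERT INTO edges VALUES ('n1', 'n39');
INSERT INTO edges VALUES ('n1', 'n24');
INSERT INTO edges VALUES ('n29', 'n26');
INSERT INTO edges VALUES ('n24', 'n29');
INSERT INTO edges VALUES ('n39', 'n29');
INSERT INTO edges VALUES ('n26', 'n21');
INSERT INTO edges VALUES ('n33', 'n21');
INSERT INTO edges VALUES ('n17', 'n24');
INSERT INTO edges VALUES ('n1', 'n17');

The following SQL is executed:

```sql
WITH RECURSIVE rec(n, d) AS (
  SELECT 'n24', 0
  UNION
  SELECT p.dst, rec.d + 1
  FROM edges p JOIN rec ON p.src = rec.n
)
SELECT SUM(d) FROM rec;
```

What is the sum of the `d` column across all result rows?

9

Base: (n24, d=0).
Iteration 1: edges from {n24} -> (n29, d=1), (n33, d=1).
Iteration 2: edges from {n29,n33} -> (n21, d=2), (n26, d=2).
Iteration 3: edges from {n21,n26} -> (n21, d=3).
Iteration 4: no outgoing edges from {n21}; recursion stops.
SUM(d) = 0 + 1 + 1 + 2 + 2 + 3 = 9.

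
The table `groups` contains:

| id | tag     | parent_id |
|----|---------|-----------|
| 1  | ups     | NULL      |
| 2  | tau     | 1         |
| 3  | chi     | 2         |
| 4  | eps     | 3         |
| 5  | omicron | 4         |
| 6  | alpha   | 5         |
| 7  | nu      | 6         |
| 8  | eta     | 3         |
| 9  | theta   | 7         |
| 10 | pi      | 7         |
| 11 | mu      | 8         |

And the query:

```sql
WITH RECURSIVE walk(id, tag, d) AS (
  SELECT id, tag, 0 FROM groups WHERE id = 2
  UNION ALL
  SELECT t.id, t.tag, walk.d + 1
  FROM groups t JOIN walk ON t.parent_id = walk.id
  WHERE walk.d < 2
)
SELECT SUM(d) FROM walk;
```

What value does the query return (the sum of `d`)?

Base: id=2 (tau) at d 0.
Iteration 1: rows with parent_id in {2} -> chi (id 3, d 1).
Iteration 2: rows with parent_id in {3} -> eps (id 4, d 2), eta (id 8, d 2).
Iteration 3: d < 2 fails for all current rows; recursion stops.
SUM(d) = 0 + 1 + 2 + 2 = 5.

5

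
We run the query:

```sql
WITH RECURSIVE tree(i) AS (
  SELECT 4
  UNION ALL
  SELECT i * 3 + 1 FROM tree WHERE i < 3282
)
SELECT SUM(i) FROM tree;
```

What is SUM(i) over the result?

14756

Base: i=4.
Iteration 1: 4 < 3282 holds -> i = 4 * 3 + 1 = 13.
Iteration 2: 13 < 3282 holds -> i = 13 * 3 + 1 = 40.
Iteration 3: 40 < 3282 holds -> i = 40 * 3 + 1 = 121.
Iteration 4: 121 < 3282 holds -> i = 121 * 3 + 1 = 364.
Iteration 5: 364 < 3282 holds -> i = 364 * 3 + 1 = 1093.
Iteration 6: 1093 < 3282 holds -> i = 1093 * 3 + 1 = 3280.
Iteration 7: 3280 < 3282 holds -> i = 3280 * 3 + 1 = 9841.
Iteration 8: 9841 < 3282 fails; recursion stops.
SUM(i) = 4 + 13 + 40 + 121 + 364 + 1093 + 3280 + 9841 = 14756.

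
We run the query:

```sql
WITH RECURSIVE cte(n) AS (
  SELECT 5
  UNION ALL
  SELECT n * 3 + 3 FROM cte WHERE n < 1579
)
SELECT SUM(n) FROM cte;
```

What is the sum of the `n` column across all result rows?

Base: n=5.
Iteration 1: 5 < 1579 holds -> n = 5 * 3 + 3 = 18.
Iteration 2: 18 < 1579 holds -> n = 18 * 3 + 3 = 57.
Iteration 3: 57 < 1579 holds -> n = 57 * 3 + 3 = 174.
Iteration 4: 174 < 1579 holds -> n = 174 * 3 + 3 = 525.
Iteration 5: 525 < 1579 holds -> n = 525 * 3 + 3 = 1578.
Iteration 6: 1578 < 1579 holds -> n = 1578 * 3 + 3 = 4737.
Iteration 7: 4737 < 1579 fails; recursion stops.
SUM(n) = 5 + 18 + 57 + 174 + 525 + 1578 + 4737 = 7094.

7094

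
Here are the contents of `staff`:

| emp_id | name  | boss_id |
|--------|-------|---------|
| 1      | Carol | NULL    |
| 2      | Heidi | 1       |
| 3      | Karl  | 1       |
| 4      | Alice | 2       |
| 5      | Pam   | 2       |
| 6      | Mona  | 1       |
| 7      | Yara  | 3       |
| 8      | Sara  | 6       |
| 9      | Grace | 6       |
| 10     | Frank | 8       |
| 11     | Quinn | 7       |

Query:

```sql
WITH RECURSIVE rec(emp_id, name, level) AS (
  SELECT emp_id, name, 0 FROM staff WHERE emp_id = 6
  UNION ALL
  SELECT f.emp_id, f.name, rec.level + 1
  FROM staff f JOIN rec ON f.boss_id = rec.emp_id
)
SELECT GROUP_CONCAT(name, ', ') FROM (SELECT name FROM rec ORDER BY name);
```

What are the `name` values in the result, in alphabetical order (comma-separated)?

Base: emp_id=6 (Mona) at level 0.
Iteration 1: rows with boss_id in {6} -> Sara (id 8, level 1), Grace (id 9, level 1).
Iteration 2: rows with boss_id in {8,9} -> Frank (id 10, level 2).
Iteration 3: no rows with boss_id in {10}; recursion stops.

Frank, Grace, Mona, Sara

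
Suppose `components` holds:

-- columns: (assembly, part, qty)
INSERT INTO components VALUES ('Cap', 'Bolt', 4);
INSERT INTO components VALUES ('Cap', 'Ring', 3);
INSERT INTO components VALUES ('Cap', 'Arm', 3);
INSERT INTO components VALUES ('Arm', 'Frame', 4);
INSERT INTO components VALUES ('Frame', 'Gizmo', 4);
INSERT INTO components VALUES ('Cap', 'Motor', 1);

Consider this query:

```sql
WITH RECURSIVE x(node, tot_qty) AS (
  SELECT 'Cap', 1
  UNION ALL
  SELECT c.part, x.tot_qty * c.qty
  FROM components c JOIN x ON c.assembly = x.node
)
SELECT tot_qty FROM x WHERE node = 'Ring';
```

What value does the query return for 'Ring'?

Base: (Cap, tot_qty=1).
Iteration 1: components of {Cap} -> Arm = 1*3 = 3, Bolt = 1*4 = 4, Motor = 1*1 = 1, Ring = 1*3 = 3.
Iteration 2: components of {Arm,Bolt,Motor,Ring} -> Frame = 3*4 = 12.
Iteration 3: components of {Frame} -> Gizmo = 12*4 = 48.
Iteration 4: no further components; recursion stops.

3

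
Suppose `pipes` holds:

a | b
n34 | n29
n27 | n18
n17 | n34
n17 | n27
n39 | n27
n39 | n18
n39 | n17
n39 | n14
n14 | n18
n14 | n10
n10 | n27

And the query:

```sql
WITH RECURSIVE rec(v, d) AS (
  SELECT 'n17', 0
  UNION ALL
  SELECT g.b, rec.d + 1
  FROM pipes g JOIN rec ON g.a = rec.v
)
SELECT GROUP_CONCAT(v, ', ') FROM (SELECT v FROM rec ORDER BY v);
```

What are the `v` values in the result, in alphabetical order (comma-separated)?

n17, n18, n27, n29, n34

Base: (n17, d=0).
Iteration 1: edges from {n17} -> (n27, d=1), (n34, d=1).
Iteration 2: edges from {n27,n34} -> (n18, d=2), (n29, d=2).
Iteration 3: no outgoing edges from {n18,n29}; recursion stops.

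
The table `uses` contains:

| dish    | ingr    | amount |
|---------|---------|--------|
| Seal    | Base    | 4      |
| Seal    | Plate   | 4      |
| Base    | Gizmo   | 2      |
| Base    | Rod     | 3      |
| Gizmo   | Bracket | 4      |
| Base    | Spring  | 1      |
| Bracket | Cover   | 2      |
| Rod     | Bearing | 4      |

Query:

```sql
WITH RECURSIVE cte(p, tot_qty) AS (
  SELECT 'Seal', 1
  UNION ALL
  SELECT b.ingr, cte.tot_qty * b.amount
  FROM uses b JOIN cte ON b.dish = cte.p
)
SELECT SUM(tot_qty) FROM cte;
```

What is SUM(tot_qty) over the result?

Base: (Seal, tot_qty=1).
Iteration 1: components of {Seal} -> Base = 1*4 = 4, Plate = 1*4 = 4.
Iteration 2: components of {Base,Plate} -> Gizmo = 4*2 = 8, Rod = 4*3 = 12, Spring = 4*1 = 4.
Iteration 3: components of {Gizmo,Rod,Spring} -> Bearing = 12*4 = 48, Bracket = 8*4 = 32.
Iteration 4: components of {Bearing,Bracket} -> Cover = 32*2 = 64.
Iteration 5: no further components; recursion stops.
SUM(tot_qty) = 1 + 4 + 4 + 8 + 12 + 4 + 32 + 48 + 64 = 177.

177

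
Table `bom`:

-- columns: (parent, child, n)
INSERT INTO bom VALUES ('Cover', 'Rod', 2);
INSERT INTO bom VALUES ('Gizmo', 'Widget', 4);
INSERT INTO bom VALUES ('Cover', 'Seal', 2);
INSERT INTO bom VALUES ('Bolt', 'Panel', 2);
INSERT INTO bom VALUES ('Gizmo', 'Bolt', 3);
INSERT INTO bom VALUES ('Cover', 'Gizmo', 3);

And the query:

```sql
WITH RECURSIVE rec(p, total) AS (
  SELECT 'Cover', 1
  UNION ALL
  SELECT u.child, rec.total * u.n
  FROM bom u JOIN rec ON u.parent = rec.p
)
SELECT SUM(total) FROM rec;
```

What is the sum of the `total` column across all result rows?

Base: (Cover, total=1).
Iteration 1: components of {Cover} -> Gizmo = 1*3 = 3, Rod = 1*2 = 2, Seal = 1*2 = 2.
Iteration 2: components of {Gizmo,Rod,Seal} -> Bolt = 3*3 = 9, Widget = 3*4 = 12.
Iteration 3: components of {Bolt,Widget} -> Panel = 9*2 = 18.
Iteration 4: no further components; recursion stops.
SUM(total) = 1 + 3 + 2 + 2 + 9 + 12 + 18 = 47.

47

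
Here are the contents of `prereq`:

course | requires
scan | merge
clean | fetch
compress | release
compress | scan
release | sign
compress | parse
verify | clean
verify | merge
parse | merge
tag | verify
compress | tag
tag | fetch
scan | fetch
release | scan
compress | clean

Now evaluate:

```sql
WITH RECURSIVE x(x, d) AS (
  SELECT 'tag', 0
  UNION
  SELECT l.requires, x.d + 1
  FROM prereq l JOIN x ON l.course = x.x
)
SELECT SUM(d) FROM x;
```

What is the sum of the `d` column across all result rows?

Base: (tag, d=0).
Iteration 1: edges from {tag} -> (fetch, d=1), (verify, d=1).
Iteration 2: edges from {fetch,verify} -> (clean, d=2), (merge, d=2).
Iteration 3: edges from {clean,merge} -> (fetch, d=3).
Iteration 4: no outgoing edges from {fetch}; recursion stops.
SUM(d) = 0 + 1 + 1 + 2 + 2 + 3 = 9.

9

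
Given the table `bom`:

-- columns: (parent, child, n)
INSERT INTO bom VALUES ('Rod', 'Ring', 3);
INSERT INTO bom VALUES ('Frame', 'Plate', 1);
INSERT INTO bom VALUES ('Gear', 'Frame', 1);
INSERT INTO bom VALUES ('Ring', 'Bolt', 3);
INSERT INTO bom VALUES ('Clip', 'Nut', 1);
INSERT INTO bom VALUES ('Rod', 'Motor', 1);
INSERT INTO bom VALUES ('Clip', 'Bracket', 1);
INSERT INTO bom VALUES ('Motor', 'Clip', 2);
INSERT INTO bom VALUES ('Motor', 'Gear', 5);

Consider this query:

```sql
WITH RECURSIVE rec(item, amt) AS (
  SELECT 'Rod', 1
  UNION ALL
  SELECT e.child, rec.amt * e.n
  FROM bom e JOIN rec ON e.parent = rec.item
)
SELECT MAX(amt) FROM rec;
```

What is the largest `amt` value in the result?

Base: (Rod, amt=1).
Iteration 1: components of {Rod} -> Motor = 1*1 = 1, Ring = 1*3 = 3.
Iteration 2: components of {Motor,Ring} -> Bolt = 3*3 = 9, Clip = 1*2 = 2, Gear = 1*5 = 5.
Iteration 3: components of {Bolt,Clip,Gear} -> Bracket = 2*1 = 2, Frame = 5*1 = 5, Nut = 2*1 = 2.
Iteration 4: components of {Bracket,Frame,Nut} -> Plate = 5*1 = 5.
Iteration 5: no further components; recursion stops.
amt values: 1, 1, 3, 5, 2, 9, 5, 2, 2, 5; the maximum is 9.

9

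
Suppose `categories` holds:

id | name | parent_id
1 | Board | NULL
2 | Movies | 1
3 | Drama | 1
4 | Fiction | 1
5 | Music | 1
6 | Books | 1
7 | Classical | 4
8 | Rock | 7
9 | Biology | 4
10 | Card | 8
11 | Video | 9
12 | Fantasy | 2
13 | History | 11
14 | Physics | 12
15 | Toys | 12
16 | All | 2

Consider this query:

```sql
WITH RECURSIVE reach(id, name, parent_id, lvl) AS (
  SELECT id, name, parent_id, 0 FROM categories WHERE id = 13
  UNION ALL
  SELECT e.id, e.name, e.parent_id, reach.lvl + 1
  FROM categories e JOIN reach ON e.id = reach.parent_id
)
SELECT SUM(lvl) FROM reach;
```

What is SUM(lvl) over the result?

10

Base: id=13 (History), parent_id=11, lvl 0.
Iteration 1: join on id=11 -> Video (id 11, parent_id=9, lvl 1).
Iteration 2: join on id=9 -> Biology (id 9, parent_id=4, lvl 2).
Iteration 3: join on id=4 -> Fiction (id 4, parent_id=1, lvl 3).
Iteration 4: join on id=1 -> Board (id 1, parent_id=NULL, lvl 4).
Iteration 5: parent_id is NULL; no match; recursion stops.
SUM(lvl) = 0 + 1 + 2 + 3 + 4 = 10.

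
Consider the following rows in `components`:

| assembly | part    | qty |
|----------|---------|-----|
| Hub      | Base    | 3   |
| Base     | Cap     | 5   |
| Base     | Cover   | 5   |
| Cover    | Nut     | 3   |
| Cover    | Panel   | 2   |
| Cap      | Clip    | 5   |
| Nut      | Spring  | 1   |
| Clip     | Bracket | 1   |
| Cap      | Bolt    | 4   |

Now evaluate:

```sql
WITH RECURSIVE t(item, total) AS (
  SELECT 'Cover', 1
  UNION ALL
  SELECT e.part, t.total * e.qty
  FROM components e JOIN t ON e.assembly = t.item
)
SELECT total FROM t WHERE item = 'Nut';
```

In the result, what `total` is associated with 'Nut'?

Base: (Cover, total=1).
Iteration 1: components of {Cover} -> Nut = 1*3 = 3, Panel = 1*2 = 2.
Iteration 2: components of {Nut,Panel} -> Spring = 3*1 = 3.
Iteration 3: no further components; recursion stops.

3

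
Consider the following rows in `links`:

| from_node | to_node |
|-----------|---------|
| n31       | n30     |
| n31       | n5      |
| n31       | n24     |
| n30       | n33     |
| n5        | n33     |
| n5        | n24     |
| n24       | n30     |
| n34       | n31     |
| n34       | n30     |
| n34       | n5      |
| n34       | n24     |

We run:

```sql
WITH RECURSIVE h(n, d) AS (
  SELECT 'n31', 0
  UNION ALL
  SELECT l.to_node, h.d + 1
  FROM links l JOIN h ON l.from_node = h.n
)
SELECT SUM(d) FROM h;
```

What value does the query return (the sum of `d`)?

Base: (n31, d=0).
Iteration 1: edges from {n31} -> (n24, d=1), (n30, d=1), (n5, d=1).
Iteration 2: edges from {n24,n30,n5} -> (n24, d=2), (n30, d=2), (n33, d=2) x2. [UNION ALL keeps all 4 new rows, including repeats]
Iteration 3: edges from {n24,n30,n33} -> (n30, d=3), (n33, d=3).
Iteration 4: edges from {n30,n33} -> (n33, d=4).
Iteration 5: no outgoing edges from {n33}; recursion stops.
SUM(d) = 0 + 1 + 1 + 1 + 2 + 2 + 2 + 2 + 3 + 3 + 4 = 21.

21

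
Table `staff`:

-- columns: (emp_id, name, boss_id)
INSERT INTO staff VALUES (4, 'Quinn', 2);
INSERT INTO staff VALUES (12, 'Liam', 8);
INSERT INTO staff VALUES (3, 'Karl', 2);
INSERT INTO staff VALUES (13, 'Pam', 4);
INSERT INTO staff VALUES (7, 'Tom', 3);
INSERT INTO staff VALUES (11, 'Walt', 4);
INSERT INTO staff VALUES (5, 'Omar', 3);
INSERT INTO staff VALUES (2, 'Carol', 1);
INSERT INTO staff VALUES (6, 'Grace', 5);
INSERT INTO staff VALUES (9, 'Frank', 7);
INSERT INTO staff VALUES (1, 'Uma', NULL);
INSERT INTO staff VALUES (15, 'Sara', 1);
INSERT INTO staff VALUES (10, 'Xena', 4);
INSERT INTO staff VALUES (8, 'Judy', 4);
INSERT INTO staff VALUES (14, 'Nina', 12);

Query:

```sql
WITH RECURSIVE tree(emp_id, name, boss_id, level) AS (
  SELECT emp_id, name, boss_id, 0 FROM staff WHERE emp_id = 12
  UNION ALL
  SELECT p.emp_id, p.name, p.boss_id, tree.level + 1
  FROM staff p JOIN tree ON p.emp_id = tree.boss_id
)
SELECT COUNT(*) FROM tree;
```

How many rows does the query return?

Base: emp_id=12 (Liam), boss_id=8, level 0.
Iteration 1: join on emp_id=8 -> Judy (id 8, boss_id=4, level 1).
Iteration 2: join on emp_id=4 -> Quinn (id 4, boss_id=2, level 2).
Iteration 3: join on emp_id=2 -> Carol (id 2, boss_id=1, level 3).
Iteration 4: join on emp_id=1 -> Uma (id 1, boss_id=NULL, level 4).
Iteration 5: boss_id is NULL; no match; recursion stops.
Total rows emitted: 5.

5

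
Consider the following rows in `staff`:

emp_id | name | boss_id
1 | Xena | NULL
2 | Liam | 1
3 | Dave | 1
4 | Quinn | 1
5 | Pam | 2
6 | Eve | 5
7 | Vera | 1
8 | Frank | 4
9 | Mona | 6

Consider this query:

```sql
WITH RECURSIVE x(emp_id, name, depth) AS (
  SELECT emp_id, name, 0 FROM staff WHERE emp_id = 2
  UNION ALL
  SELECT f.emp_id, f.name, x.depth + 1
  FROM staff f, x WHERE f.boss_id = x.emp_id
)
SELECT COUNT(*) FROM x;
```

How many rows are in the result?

4

Base: emp_id=2 (Liam) at depth 0.
Iteration 1: rows with boss_id in {2} -> Pam (id 5, depth 1).
Iteration 2: rows with boss_id in {5} -> Eve (id 6, depth 2).
Iteration 3: rows with boss_id in {6} -> Mona (id 9, depth 3).
Iteration 4: no rows with boss_id in {9}; recursion stops.
Total rows emitted: 4.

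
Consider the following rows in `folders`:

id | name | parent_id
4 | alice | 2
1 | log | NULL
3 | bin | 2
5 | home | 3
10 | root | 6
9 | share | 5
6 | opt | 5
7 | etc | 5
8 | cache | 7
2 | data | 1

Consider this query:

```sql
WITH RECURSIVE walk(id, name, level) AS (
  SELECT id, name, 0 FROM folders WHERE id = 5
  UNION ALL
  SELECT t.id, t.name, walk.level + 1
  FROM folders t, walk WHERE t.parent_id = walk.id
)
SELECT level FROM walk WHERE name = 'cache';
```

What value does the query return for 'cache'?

Base: id=5 (home) at level 0.
Iteration 1: rows with parent_id in {5} -> opt (id 6, level 1), etc (id 7, level 1), share (id 9, level 1).
Iteration 2: rows with parent_id in {6,7,9} -> cache (id 8, level 2), root (id 10, level 2).
Iteration 3: no rows with parent_id in {8,10}; recursion stops.

2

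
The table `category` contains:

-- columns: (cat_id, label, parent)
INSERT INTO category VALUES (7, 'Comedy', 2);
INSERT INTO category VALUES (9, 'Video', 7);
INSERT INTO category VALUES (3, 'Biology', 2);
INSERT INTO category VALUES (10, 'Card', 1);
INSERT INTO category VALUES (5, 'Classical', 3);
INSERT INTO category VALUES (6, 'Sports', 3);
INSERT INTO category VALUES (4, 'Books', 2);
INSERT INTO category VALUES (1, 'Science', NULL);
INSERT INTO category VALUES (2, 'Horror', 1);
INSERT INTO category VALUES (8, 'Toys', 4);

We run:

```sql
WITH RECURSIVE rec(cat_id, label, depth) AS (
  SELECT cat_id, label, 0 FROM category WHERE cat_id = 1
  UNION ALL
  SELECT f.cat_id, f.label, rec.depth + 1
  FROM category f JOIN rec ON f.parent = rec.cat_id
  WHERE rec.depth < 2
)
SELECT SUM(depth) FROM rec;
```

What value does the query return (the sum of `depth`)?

8

Base: cat_id=1 (Science) at depth 0.
Iteration 1: rows with parent in {1} -> Horror (id 2, depth 1), Card (id 10, depth 1).
Iteration 2: rows with parent in {2,10} -> Biology (id 3, depth 2), Books (id 4, depth 2), Comedy (id 7, depth 2).
Iteration 3: depth < 2 fails for all current rows; recursion stops.
SUM(depth) = 0 + 1 + 1 + 2 + 2 + 2 = 8.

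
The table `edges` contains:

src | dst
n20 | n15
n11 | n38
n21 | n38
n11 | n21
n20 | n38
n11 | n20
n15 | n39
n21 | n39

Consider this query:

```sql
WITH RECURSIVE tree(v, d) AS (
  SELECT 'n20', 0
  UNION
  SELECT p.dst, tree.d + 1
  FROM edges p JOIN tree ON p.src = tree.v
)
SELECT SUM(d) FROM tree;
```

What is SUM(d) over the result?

4

Base: (n20, d=0).
Iteration 1: edges from {n20} -> (n15, d=1), (n38, d=1).
Iteration 2: edges from {n15,n38} -> (n39, d=2).
Iteration 3: no outgoing edges from {n39}; recursion stops.
SUM(d) = 0 + 1 + 1 + 2 = 4.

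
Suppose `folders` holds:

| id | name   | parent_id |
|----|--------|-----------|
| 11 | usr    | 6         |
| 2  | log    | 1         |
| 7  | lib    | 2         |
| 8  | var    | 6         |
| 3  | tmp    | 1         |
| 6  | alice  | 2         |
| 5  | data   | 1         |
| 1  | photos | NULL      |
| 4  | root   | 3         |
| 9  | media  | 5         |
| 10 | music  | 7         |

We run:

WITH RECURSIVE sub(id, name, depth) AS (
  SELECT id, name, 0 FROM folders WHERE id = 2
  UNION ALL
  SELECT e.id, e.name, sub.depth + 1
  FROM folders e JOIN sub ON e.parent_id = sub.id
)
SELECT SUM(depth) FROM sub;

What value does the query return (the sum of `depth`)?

Base: id=2 (log) at depth 0.
Iteration 1: rows with parent_id in {2} -> alice (id 6, depth 1), lib (id 7, depth 1).
Iteration 2: rows with parent_id in {6,7} -> var (id 8, depth 2), music (id 10, depth 2), usr (id 11, depth 2).
Iteration 3: no rows with parent_id in {8,10,11}; recursion stops.
SUM(depth) = 0 + 1 + 1 + 2 + 2 + 2 = 8.

8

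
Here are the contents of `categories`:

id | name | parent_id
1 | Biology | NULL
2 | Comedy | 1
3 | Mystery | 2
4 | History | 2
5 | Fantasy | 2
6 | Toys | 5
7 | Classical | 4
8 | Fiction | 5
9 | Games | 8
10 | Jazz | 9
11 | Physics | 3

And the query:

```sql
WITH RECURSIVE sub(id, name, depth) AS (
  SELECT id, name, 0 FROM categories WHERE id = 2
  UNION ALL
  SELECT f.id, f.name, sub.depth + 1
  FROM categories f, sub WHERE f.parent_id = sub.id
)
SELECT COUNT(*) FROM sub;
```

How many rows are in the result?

Base: id=2 (Comedy) at depth 0.
Iteration 1: rows with parent_id in {2} -> Mystery (id 3, depth 1), History (id 4, depth 1), Fantasy (id 5, depth 1).
Iteration 2: rows with parent_id in {3,4,5} -> Toys (id 6, depth 2), Classical (id 7, depth 2), Fiction (id 8, depth 2), Physics (id 11, depth 2).
Iteration 3: rows with parent_id in {6,7,8,11} -> Games (id 9, depth 3).
Iteration 4: rows with parent_id in {9} -> Jazz (id 10, depth 4).
Iteration 5: no rows with parent_id in {10}; recursion stops.
Total rows emitted: 10.

10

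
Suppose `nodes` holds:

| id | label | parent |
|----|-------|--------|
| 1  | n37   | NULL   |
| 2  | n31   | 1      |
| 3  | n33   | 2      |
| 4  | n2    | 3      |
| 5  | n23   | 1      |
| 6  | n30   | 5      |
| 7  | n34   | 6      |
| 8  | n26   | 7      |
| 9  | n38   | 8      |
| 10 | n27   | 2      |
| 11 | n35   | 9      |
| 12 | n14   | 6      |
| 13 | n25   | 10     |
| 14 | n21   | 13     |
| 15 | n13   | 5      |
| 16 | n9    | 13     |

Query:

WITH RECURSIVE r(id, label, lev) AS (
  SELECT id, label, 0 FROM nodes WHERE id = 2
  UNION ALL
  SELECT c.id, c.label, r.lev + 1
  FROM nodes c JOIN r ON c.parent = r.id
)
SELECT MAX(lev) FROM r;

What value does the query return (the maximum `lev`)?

3

Base: id=2 (n31) at lev 0.
Iteration 1: rows with parent in {2} -> n33 (id 3, lev 1), n27 (id 10, lev 1).
Iteration 2: rows with parent in {3,10} -> n2 (id 4, lev 2), n25 (id 13, lev 2).
Iteration 3: rows with parent in {4,13} -> n21 (id 14, lev 3), n9 (id 16, lev 3).
Iteration 4: no rows with parent in {14,16}; recursion stops.
lev values: 0, 1, 1, 2, 2, 3, 3; the maximum is 3.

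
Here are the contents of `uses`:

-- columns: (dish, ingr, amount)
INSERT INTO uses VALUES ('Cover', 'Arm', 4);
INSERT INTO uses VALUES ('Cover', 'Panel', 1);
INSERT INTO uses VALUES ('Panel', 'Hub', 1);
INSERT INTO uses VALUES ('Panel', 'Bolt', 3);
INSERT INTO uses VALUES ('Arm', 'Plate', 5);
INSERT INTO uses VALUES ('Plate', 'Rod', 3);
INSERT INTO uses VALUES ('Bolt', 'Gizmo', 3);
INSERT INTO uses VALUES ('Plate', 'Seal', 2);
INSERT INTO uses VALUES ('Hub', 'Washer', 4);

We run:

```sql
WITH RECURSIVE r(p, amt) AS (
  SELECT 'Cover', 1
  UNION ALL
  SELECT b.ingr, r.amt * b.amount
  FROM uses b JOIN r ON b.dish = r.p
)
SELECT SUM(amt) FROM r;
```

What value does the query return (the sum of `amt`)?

Base: (Cover, amt=1).
Iteration 1: components of {Cover} -> Arm = 1*4 = 4, Panel = 1*1 = 1.
Iteration 2: components of {Arm,Panel} -> Bolt = 1*3 = 3, Hub = 1*1 = 1, Plate = 4*5 = 20.
Iteration 3: components of {Bolt,Hub,Plate} -> Gizmo = 3*3 = 9, Rod = 20*3 = 60, Seal = 20*2 = 40, Washer = 1*4 = 4.
Iteration 4: no further components; recursion stops.
SUM(amt) = 1 + 4 + 1 + 20 + 1 + 3 + 60 + 40 + 4 + 9 = 143.

143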